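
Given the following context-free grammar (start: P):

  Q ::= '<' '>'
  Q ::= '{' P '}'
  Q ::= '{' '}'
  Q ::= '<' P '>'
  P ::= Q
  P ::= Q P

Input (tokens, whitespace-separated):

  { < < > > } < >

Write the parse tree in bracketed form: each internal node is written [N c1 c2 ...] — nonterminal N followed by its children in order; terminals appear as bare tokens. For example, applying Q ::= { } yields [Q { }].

[P [Q { [P [Q < [P [Q < >]] >]] }] [P [Q < >]]]

P
Q P
{ P } P
{ Q } P
{ < P > } P
{ < Q > } P
{ < < > > } P
{ < < > > } Q
{ < < > > } < >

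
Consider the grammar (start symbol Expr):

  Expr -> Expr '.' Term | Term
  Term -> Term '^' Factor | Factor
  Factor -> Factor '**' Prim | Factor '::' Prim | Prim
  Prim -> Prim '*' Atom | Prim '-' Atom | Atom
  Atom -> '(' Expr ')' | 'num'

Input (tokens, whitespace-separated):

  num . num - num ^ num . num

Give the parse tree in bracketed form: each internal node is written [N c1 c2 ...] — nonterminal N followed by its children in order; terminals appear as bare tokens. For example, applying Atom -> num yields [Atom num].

[Expr [Expr [Expr [Term [Factor [Prim [Atom num]]]]] . [Term [Term [Factor [Prim [Prim [Atom num]] - [Atom num]]]] ^ [Factor [Prim [Atom num]]]]] . [Term [Factor [Prim [Atom num]]]]]

Expr
Expr . Term
Expr . Term . Term
Term . Term . Term
Factor . Term . Term
Prim . Term . Term
Atom . Term . Term
num . Term . Term
num . Term ^ Factor . Term
num . Factor ^ Factor . Term
num . Prim ^ Factor . Term
num . Prim - Atom ^ Factor . Term
num . Atom - Atom ^ Factor . Term
num . num - Atom ^ Factor . Term
num . num - num ^ Factor . Term
num . num - num ^ Prim . Term
num . num - num ^ Atom . Term
num . num - num ^ num . Term
num . num - num ^ num . Factor
num . num - num ^ num . Prim
num . num - num ^ num . Atom
num . num - num ^ num . num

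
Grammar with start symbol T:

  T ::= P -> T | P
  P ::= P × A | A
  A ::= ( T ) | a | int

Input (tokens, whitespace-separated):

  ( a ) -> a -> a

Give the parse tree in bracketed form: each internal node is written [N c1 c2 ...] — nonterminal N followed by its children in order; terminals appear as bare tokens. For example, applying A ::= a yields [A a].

T
P -> T
A -> T
( T ) -> T
( P ) -> T
( A ) -> T
( a ) -> T
( a ) -> P -> T
( a ) -> A -> T
( a ) -> a -> T
( a ) -> a -> P
( a ) -> a -> A
( a ) -> a -> a

[T [P [A ( [T [P [A a]]] )]] -> [T [P [A a]] -> [T [P [A a]]]]]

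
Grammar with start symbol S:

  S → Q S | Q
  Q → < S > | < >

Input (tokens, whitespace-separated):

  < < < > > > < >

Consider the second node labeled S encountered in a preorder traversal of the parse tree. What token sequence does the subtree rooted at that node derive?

[S [Q < [S [Q < [S [Q < >]] >]] >] [S [Q < >]]]

< < > >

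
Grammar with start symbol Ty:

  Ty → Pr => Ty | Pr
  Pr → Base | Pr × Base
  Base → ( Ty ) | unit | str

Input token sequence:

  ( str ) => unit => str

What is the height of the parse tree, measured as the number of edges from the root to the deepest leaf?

[Ty [Pr [Base ( [Ty [Pr [Base str]]] )]] => [Ty [Pr [Base unit]] => [Ty [Pr [Base str]]]]]

6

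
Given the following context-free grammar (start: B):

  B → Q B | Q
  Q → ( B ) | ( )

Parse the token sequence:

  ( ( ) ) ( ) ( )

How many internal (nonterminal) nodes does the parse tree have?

8

[B [Q ( [B [Q ( )]] )] [B [Q ( )] [B [Q ( )]]]]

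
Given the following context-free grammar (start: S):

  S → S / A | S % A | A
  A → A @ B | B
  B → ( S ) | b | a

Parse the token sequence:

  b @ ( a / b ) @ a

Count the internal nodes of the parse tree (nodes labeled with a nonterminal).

13

[S [A [A [A [B b]] @ [B ( [S [S [A [B a]]] / [A [B b]]] )]] @ [B a]]]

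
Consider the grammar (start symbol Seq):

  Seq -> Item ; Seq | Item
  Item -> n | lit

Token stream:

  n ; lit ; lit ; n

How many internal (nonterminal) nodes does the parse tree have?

8

[Seq [Item n] ; [Seq [Item lit] ; [Seq [Item lit] ; [Seq [Item n]]]]]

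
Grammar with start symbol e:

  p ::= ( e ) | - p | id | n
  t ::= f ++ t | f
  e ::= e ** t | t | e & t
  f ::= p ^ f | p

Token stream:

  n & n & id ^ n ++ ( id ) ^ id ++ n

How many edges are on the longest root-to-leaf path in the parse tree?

9

[e [e [e [t [f [p n]]]] & [t [f [p n]]]] & [t [f [p id] ^ [f [p n]]] ++ [t [f [p ( [e [t [f [p id]]]] )] ^ [f [p id]]] ++ [t [f [p n]]]]]]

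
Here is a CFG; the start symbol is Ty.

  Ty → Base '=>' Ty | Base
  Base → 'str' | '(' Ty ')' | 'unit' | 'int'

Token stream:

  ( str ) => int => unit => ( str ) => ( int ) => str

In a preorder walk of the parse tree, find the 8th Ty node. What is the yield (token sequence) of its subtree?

int

[Ty [Base ( [Ty [Base str]] )] => [Ty [Base int] => [Ty [Base unit] => [Ty [Base ( [Ty [Base str]] )] => [Ty [Base ( [Ty [Base int]] )] => [Ty [Base str]]]]]]]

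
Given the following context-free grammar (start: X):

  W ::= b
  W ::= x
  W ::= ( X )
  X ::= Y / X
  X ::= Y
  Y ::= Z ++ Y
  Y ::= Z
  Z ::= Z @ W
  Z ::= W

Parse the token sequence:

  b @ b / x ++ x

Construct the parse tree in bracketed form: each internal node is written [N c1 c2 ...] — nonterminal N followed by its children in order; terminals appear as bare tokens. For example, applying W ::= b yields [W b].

[X [Y [Z [Z [W b]] @ [W b]]] / [X [Y [Z [W x]] ++ [Y [Z [W x]]]]]]

X
Y / X
Z / X
Z @ W / X
W @ W / X
b @ W / X
b @ b / X
b @ b / Y
b @ b / Z ++ Y
b @ b / W ++ Y
b @ b / x ++ Y
b @ b / x ++ Z
b @ b / x ++ W
b @ b / x ++ x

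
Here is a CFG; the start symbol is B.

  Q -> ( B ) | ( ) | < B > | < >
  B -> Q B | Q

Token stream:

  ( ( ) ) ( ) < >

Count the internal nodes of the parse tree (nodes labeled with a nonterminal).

8

[B [Q ( [B [Q ( )]] )] [B [Q ( )] [B [Q < >]]]]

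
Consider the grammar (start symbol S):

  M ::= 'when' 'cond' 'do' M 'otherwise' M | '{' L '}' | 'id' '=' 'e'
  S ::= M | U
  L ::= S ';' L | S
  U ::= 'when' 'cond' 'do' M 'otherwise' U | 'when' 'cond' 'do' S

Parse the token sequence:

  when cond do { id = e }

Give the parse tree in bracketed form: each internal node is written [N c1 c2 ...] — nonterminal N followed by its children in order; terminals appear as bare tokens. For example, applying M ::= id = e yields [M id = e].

[S [U when cond do [S [M { [L [S [M id = e]]] }]]]]

S
U
when cond do S
when cond do M
when cond do { L }
when cond do { S }
when cond do { M }
when cond do { id = e }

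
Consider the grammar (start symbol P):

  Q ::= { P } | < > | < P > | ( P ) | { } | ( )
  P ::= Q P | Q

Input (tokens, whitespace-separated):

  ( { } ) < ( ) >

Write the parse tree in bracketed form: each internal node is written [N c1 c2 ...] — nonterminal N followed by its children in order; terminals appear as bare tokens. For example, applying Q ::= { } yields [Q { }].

P
Q P
( P ) P
( Q ) P
( { } ) P
( { } ) Q
( { } ) < P >
( { } ) < Q >
( { } ) < ( ) >

[P [Q ( [P [Q { }]] )] [P [Q < [P [Q ( )]] >]]]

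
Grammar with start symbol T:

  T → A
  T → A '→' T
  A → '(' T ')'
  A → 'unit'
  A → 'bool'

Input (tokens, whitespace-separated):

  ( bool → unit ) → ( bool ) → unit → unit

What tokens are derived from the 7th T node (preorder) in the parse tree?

[T [A ( [T [A bool] → [T [A unit]]] )] → [T [A ( [T [A bool]] )] → [T [A unit] → [T [A unit]]]]]

unit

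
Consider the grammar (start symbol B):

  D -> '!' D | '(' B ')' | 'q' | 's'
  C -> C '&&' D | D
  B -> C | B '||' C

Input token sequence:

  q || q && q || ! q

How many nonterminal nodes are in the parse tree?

12

[B [B [B [C [D q]]] || [C [C [D q]] && [D q]]] || [C [D ! [D q]]]]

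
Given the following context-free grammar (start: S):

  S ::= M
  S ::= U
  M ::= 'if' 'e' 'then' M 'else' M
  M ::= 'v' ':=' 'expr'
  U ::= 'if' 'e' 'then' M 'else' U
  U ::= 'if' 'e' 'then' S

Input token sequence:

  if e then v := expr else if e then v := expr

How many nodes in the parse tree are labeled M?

2

[S [U if e then [M v := expr] else [U if e then [S [M v := expr]]]]]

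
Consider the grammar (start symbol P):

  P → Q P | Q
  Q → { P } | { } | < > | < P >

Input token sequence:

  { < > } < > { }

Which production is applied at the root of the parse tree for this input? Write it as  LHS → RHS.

P → Q P

[P [Q { [P [Q < >]] }] [P [Q < >] [P [Q { }]]]]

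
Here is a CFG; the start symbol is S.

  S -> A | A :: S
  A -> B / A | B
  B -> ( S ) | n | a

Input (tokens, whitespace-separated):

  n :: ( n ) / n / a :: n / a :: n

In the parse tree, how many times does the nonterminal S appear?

5

[S [A [B n]] :: [S [A [B ( [S [A [B n]]] )] / [A [B n] / [A [B a]]]] :: [S [A [B n] / [A [B a]]] :: [S [A [B n]]]]]]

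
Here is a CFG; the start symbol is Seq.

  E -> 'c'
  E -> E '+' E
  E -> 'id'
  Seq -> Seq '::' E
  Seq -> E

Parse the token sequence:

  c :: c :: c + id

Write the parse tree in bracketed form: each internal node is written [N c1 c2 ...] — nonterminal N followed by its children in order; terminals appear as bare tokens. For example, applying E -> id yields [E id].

[Seq [Seq [Seq [E c]] :: [E c]] :: [E [E c] + [E id]]]

Seq
Seq :: E
Seq :: E :: E
E :: E :: E
c :: E :: E
c :: c :: E
c :: c :: E + E
c :: c :: c + E
c :: c :: c + id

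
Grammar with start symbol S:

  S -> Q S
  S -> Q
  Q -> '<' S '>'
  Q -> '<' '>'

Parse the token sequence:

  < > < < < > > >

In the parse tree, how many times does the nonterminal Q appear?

4

[S [Q < >] [S [Q < [S [Q < [S [Q < >]] >]] >]]]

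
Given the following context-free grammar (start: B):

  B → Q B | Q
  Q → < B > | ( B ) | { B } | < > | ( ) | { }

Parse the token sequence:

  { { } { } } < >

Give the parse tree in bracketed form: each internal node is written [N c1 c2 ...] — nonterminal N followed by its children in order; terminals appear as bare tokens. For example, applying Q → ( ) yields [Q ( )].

B
Q B
{ B } B
{ Q B } B
{ { } B } B
{ { } Q } B
{ { } { } } B
{ { } { } } Q
{ { } { } } < >

[B [Q { [B [Q { }] [B [Q { }]]] }] [B [Q < >]]]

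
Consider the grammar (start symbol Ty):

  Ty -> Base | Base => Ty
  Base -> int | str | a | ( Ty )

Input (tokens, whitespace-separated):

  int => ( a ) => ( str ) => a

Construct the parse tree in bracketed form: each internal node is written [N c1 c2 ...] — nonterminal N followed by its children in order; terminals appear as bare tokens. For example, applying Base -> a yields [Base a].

[Ty [Base int] => [Ty [Base ( [Ty [Base a]] )] => [Ty [Base ( [Ty [Base str]] )] => [Ty [Base a]]]]]

Ty
Base => Ty
int => Ty
int => Base => Ty
int => ( Ty ) => Ty
int => ( Base ) => Ty
int => ( a ) => Ty
int => ( a ) => Base => Ty
int => ( a ) => ( Ty ) => Ty
int => ( a ) => ( Base ) => Ty
int => ( a ) => ( str ) => Ty
int => ( a ) => ( str ) => Base
int => ( a ) => ( str ) => a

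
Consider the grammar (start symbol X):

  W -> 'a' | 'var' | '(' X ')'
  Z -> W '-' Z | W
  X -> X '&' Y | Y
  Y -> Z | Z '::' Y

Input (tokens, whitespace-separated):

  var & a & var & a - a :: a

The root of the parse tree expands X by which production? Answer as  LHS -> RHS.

[X [X [X [X [Y [Z [W var]]]] & [Y [Z [W a]]]] & [Y [Z [W var]]]] & [Y [Z [W a] - [Z [W a]]] :: [Y [Z [W a]]]]]

X -> X '&' Y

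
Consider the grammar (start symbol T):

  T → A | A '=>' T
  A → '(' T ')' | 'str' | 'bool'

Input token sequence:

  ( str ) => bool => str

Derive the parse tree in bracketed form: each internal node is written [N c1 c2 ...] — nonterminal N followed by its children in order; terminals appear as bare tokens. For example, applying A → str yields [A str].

T
A => T
( T ) => T
( A ) => T
( str ) => T
( str ) => A => T
( str ) => bool => T
( str ) => bool => A
( str ) => bool => str

[T [A ( [T [A str]] )] => [T [A bool] => [T [A str]]]]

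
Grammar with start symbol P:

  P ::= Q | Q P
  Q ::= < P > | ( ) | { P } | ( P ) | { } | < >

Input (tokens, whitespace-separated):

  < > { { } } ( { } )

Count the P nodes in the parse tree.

[P [Q < >] [P [Q { [P [Q { }]] }] [P [Q ( [P [Q { }]] )]]]]

5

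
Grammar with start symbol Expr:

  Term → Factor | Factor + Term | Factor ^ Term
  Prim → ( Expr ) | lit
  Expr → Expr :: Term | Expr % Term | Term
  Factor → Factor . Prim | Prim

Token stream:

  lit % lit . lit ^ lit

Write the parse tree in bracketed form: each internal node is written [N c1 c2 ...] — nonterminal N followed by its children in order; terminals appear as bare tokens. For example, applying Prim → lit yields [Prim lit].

Expr
Expr % Term
Term % Term
Factor % Term
Prim % Term
lit % Term
lit % Factor ^ Term
lit % Factor . Prim ^ Term
lit % Prim . Prim ^ Term
lit % lit . Prim ^ Term
lit % lit . lit ^ Term
lit % lit . lit ^ Factor
lit % lit . lit ^ Prim
lit % lit . lit ^ lit

[Expr [Expr [Term [Factor [Prim lit]]]] % [Term [Factor [Factor [Prim lit]] . [Prim lit]] ^ [Term [Factor [Prim lit]]]]]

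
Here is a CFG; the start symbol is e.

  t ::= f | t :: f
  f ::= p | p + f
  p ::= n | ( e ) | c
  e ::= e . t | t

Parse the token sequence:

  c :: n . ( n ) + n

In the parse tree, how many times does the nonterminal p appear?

[e [e [t [t [f [p c]]] :: [f [p n]]]] . [t [f [p ( [e [t [f [p n]]]] )] + [f [p n]]]]]

5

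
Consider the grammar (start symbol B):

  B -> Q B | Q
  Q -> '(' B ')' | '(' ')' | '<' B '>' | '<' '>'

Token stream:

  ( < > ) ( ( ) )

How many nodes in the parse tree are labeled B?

[B [Q ( [B [Q < >]] )] [B [Q ( [B [Q ( )]] )]]]

4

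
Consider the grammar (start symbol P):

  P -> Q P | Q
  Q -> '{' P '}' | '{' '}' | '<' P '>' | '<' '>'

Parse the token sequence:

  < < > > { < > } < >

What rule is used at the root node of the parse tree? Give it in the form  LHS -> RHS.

P -> Q P

[P [Q < [P [Q < >]] >] [P [Q { [P [Q < >]] }] [P [Q < >]]]]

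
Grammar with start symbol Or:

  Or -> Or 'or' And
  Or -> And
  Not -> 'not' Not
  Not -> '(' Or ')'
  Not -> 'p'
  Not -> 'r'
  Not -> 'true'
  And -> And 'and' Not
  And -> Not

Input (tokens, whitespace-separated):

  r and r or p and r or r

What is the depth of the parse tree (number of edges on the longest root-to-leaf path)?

[Or [Or [Or [And [And [Not r]] and [Not r]]] or [And [And [Not p]] and [Not r]]] or [And [Not r]]]

6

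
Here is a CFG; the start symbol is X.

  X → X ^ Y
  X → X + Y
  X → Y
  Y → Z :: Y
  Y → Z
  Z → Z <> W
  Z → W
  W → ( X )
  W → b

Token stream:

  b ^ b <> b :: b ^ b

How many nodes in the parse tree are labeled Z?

[X [X [X [Y [Z [W b]]]] ^ [Y [Z [Z [W b]] <> [W b]] :: [Y [Z [W b]]]]] ^ [Y [Z [W b]]]]

5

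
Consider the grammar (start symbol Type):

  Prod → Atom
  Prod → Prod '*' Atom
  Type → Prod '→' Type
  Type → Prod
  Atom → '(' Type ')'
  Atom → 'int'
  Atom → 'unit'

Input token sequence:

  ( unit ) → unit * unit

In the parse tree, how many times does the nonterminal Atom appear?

[Type [Prod [Atom ( [Type [Prod [Atom unit]]] )]] → [Type [Prod [Prod [Atom unit]] * [Atom unit]]]]

4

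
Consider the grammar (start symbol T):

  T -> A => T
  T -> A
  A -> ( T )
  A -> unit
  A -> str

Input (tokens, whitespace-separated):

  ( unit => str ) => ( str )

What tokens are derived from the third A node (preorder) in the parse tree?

str

[T [A ( [T [A unit] => [T [A str]]] )] => [T [A ( [T [A str]] )]]]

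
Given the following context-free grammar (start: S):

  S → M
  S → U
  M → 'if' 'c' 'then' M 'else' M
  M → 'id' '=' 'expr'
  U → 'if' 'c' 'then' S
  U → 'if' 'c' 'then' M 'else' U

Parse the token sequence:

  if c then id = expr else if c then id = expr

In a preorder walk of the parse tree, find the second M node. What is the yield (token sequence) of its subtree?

[S [U if c then [M id = expr] else [U if c then [S [M id = expr]]]]]

id = expr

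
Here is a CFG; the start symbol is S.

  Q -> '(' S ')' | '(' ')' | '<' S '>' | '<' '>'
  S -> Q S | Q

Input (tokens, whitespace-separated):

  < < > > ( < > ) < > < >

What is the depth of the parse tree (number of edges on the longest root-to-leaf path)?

5

[S [Q < [S [Q < >]] >] [S [Q ( [S [Q < >]] )] [S [Q < >] [S [Q < >]]]]]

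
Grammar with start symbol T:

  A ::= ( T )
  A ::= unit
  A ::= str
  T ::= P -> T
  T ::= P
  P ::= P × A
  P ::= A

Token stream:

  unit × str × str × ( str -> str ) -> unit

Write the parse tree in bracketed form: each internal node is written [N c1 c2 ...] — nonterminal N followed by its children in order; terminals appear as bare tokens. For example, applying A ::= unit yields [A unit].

T
P -> T
P × A -> T
P × A × A -> T
P × A × A × A -> T
A × A × A × A -> T
unit × A × A × A -> T
unit × str × A × A -> T
unit × str × str × A -> T
unit × str × str × ( T ) -> T
unit × str × str × ( P -> T ) -> T
unit × str × str × ( A -> T ) -> T
unit × str × str × ( str -> T ) -> T
unit × str × str × ( str -> P ) -> T
unit × str × str × ( str -> A ) -> T
unit × str × str × ( str -> str ) -> T
unit × str × str × ( str -> str ) -> P
unit × str × str × ( str -> str ) -> A
unit × str × str × ( str -> str ) -> unit

[T [P [P [P [P [A unit]] × [A str]] × [A str]] × [A ( [T [P [A str]] -> [T [P [A str]]]] )]] -> [T [P [A unit]]]]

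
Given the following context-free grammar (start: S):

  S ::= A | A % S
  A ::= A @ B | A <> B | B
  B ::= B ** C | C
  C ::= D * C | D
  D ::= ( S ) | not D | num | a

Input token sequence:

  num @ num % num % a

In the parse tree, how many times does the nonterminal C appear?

[S [A [A [B [C [D num]]]] @ [B [C [D num]]]] % [S [A [B [C [D num]]]] % [S [A [B [C [D a]]]]]]]

4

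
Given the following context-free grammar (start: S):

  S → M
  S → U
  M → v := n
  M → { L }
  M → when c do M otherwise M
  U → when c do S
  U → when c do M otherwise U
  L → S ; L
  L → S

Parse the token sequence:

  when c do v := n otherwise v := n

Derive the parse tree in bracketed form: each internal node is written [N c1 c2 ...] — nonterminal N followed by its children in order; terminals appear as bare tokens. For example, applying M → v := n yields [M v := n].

[S [M when c do [M v := n] otherwise [M v := n]]]

S
M
when c do M otherwise M
when c do v := n otherwise M
when c do v := n otherwise v := n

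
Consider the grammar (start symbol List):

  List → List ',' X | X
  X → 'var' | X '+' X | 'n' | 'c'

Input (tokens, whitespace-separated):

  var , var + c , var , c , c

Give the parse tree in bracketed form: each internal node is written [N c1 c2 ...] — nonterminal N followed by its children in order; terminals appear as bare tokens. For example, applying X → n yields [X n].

List
List , X
List , X , X
List , X , X , X
List , X , X , X , X
X , X , X , X , X
var , X , X , X , X
var , X + X , X , X , X
var , var + X , X , X , X
var , var + c , X , X , X
var , var + c , var , X , X
var , var + c , var , c , X
var , var + c , var , c , c

[List [List [List [List [List [X var]] , [X [X var] + [X c]]] , [X var]] , [X c]] , [X c]]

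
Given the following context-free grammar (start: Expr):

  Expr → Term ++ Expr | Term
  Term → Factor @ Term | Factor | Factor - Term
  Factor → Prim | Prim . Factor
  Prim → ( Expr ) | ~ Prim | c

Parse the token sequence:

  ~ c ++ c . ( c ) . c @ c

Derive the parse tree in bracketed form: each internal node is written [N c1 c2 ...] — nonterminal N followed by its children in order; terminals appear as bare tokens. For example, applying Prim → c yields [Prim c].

Expr
Term ++ Expr
Factor ++ Expr
Prim ++ Expr
~ Prim ++ Expr
~ c ++ Expr
~ c ++ Term
~ c ++ Factor @ Term
~ c ++ Prim . Factor @ Term
~ c ++ c . Factor @ Term
~ c ++ c . Prim . Factor @ Term
~ c ++ c . ( Expr ) . Factor @ Term
~ c ++ c . ( Term ) . Factor @ Term
~ c ++ c . ( Factor ) . Factor @ Term
~ c ++ c . ( Prim ) . Factor @ Term
~ c ++ c . ( c ) . Factor @ Term
~ c ++ c . ( c ) . Prim @ Term
~ c ++ c . ( c ) . c @ Term
~ c ++ c . ( c ) . c @ Factor
~ c ++ c . ( c ) . c @ Prim
~ c ++ c . ( c ) . c @ c

[Expr [Term [Factor [Prim ~ [Prim c]]]] ++ [Expr [Term [Factor [Prim c] . [Factor [Prim ( [Expr [Term [Factor [Prim c]]]] )] . [Factor [Prim c]]]] @ [Term [Factor [Prim c]]]]]]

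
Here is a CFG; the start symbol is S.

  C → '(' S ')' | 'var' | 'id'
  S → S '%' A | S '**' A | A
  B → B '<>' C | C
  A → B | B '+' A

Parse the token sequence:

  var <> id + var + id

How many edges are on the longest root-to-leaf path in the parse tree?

6

[S [A [B [B [C var]] <> [C id]] + [A [B [C var]] + [A [B [C id]]]]]]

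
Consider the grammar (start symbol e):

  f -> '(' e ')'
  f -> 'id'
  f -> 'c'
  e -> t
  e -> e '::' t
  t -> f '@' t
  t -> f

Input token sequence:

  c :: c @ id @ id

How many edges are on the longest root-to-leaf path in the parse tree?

[e [e [t [f c]]] :: [t [f c] @ [t [f id] @ [t [f id]]]]]

5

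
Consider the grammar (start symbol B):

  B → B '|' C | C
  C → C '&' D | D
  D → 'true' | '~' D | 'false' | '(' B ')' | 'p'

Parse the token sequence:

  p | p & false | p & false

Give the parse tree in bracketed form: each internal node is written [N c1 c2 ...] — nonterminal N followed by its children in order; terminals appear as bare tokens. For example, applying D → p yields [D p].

[B [B [B [C [D p]]] | [C [C [D p]] & [D false]]] | [C [C [D p]] & [D false]]]

B
B | C
B | C | C
C | C | C
D | C | C
p | C | C
p | C & D | C
p | D & D | C
p | p & D | C
p | p & false | C
p | p & false | C & D
p | p & false | D & D
p | p & false | p & D
p | p & false | p & false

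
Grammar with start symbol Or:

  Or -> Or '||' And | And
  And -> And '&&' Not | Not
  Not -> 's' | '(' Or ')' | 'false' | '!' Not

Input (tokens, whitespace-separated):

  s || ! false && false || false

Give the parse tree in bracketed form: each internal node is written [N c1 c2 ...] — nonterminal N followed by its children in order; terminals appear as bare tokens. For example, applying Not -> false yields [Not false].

[Or [Or [Or [And [Not s]]] || [And [And [Not ! [Not false]]] && [Not false]]] || [And [Not false]]]

Or
Or || And
Or || And || And
And || And || And
Not || And || And
s || And || And
s || And && Not || And
s || Not && Not || And
s || ! Not && Not || And
s || ! false && Not || And
s || ! false && false || And
s || ! false && false || Not
s || ! false && false || false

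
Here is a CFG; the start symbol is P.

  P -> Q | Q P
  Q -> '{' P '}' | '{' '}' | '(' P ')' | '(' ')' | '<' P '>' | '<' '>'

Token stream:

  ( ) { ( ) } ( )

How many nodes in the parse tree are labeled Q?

[P [Q ( )] [P [Q { [P [Q ( )]] }] [P [Q ( )]]]]

4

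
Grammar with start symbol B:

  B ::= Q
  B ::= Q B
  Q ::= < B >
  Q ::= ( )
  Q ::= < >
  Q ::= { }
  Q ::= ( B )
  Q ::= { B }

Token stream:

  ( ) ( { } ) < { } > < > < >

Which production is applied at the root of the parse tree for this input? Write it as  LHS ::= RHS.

[B [Q ( )] [B [Q ( [B [Q { }]] )] [B [Q < [B [Q { }]] >] [B [Q < >] [B [Q < >]]]]]]

B ::= Q B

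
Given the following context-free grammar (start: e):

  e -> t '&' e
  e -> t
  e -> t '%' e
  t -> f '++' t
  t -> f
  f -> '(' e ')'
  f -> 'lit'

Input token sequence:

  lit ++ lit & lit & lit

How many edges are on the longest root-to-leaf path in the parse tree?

5

[e [t [f lit] ++ [t [f lit]]] & [e [t [f lit]] & [e [t [f lit]]]]]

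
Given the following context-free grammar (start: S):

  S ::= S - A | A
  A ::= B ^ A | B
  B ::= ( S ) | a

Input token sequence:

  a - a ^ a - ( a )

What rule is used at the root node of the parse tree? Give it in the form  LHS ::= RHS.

[S [S [S [A [B a]]] - [A [B a] ^ [A [B a]]]] - [A [B ( [S [A [B a]]] )]]]

S ::= S - A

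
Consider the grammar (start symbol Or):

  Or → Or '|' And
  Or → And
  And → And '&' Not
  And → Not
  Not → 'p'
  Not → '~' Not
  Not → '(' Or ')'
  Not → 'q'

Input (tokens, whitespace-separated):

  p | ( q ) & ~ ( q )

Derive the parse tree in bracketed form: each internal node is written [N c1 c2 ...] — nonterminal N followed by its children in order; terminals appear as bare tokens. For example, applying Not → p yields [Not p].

Or
Or | And
And | And
Not | And
p | And
p | And & Not
p | Not & Not
p | ( Or ) & Not
p | ( And ) & Not
p | ( Not ) & Not
p | ( q ) & Not
p | ( q ) & ~ Not
p | ( q ) & ~ ( Or )
p | ( q ) & ~ ( And )
p | ( q ) & ~ ( Not )
p | ( q ) & ~ ( q )

[Or [Or [And [Not p]]] | [And [And [Not ( [Or [And [Not q]]] )]] & [Not ~ [Not ( [Or [And [Not q]]] )]]]]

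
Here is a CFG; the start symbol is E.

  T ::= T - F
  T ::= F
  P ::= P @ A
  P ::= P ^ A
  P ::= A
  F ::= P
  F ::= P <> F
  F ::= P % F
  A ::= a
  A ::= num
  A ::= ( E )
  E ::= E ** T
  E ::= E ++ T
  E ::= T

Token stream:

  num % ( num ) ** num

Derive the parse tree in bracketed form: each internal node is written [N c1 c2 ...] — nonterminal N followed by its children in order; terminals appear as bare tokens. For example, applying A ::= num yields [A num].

[E [E [T [F [P [A num]] % [F [P [A ( [E [T [F [P [A num]]]]] )]]]]]] ** [T [F [P [A num]]]]]

E
E ** T
T ** T
F ** T
P % F ** T
A % F ** T
num % F ** T
num % P ** T
num % A ** T
num % ( E ) ** T
num % ( T ) ** T
num % ( F ) ** T
num % ( P ) ** T
num % ( A ) ** T
num % ( num ) ** T
num % ( num ) ** F
num % ( num ) ** P
num % ( num ) ** A
num % ( num ) ** num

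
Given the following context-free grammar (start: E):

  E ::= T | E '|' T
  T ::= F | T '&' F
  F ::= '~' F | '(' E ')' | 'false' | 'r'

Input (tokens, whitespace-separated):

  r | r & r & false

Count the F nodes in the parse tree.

4

[E [E [T [F r]]] | [T [T [T [F r]] & [F r]] & [F false]]]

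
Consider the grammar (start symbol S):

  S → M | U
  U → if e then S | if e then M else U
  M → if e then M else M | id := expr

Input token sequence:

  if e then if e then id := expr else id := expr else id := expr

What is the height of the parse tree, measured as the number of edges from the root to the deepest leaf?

[S [M if e then [M if e then [M id := expr] else [M id := expr]] else [M id := expr]]]

4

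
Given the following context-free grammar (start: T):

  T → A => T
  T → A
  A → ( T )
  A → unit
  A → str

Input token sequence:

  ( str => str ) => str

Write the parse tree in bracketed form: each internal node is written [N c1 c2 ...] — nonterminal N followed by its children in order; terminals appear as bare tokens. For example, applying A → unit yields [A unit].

T
A => T
( T ) => T
( A => T ) => T
( str => T ) => T
( str => A ) => T
( str => str ) => T
( str => str ) => A
( str => str ) => str

[T [A ( [T [A str] => [T [A str]]] )] => [T [A str]]]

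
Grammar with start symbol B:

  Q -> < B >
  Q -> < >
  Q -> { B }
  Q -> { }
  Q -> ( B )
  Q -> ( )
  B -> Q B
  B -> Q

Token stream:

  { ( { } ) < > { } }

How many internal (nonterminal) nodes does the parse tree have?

10

[B [Q { [B [Q ( [B [Q { }]] )] [B [Q < >] [B [Q { }]]]] }]]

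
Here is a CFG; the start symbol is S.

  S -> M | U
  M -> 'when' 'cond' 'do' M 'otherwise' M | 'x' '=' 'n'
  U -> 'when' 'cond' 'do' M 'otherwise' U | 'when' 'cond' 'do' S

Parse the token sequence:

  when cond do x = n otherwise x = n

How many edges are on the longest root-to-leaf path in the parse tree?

[S [M when cond do [M x = n] otherwise [M x = n]]]

3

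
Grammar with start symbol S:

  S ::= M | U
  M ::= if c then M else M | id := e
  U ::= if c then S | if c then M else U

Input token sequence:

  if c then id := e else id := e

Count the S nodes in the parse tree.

[S [M if c then [M id := e] else [M id := e]]]

1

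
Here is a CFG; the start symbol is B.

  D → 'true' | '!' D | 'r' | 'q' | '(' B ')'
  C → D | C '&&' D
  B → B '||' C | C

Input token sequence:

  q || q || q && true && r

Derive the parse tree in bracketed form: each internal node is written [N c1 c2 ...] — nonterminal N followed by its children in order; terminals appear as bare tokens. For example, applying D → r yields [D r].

B
B || C
B || C || C
C || C || C
D || C || C
q || C || C
q || D || C
q || q || C
q || q || C && D
q || q || C && D && D
q || q || D && D && D
q || q || q && D && D
q || q || q && true && D
q || q || q && true && r

[B [B [B [C [D q]]] || [C [D q]]] || [C [C [C [D q]] && [D true]] && [D r]]]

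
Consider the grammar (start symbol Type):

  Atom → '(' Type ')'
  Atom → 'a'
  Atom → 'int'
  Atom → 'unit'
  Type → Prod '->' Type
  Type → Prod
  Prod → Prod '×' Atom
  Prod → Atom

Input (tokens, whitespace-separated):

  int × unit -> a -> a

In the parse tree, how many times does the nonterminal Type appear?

3

[Type [Prod [Prod [Atom int]] × [Atom unit]] -> [Type [Prod [Atom a]] -> [Type [Prod [Atom a]]]]]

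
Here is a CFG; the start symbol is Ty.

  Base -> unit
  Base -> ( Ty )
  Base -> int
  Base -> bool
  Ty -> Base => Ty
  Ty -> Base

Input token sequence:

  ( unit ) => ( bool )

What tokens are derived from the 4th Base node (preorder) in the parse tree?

[Ty [Base ( [Ty [Base unit]] )] => [Ty [Base ( [Ty [Base bool]] )]]]

bool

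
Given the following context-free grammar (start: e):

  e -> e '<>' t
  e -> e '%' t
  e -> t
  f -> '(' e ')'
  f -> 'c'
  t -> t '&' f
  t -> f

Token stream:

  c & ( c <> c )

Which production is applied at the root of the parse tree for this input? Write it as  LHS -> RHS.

e -> t

[e [t [t [f c]] & [f ( [e [e [t [f c]]] <> [t [f c]]] )]]]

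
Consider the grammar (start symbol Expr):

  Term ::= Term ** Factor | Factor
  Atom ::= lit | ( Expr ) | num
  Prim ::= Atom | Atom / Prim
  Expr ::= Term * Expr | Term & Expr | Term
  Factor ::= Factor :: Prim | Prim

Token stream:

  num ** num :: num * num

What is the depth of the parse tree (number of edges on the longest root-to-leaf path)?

6

[Expr [Term [Term [Factor [Prim [Atom num]]]] ** [Factor [Factor [Prim [Atom num]]] :: [Prim [Atom num]]]] * [Expr [Term [Factor [Prim [Atom num]]]]]]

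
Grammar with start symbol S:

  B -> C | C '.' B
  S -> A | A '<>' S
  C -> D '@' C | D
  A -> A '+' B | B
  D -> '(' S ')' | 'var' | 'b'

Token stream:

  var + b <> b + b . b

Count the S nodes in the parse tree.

2

[S [A [A [B [C [D var]]]] + [B [C [D b]]]] <> [S [A [A [B [C [D b]]]] + [B [C [D b]] . [B [C [D b]]]]]]]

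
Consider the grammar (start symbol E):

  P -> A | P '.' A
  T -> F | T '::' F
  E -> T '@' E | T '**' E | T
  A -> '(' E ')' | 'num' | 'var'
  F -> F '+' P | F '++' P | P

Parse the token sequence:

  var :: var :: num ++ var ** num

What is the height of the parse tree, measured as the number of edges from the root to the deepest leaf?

[E [T [T [T [F [P [A var]]]] :: [F [P [A var]]]] :: [F [F [P [A num]]] ++ [P [A var]]]] ** [E [T [F [P [A num]]]]]]

7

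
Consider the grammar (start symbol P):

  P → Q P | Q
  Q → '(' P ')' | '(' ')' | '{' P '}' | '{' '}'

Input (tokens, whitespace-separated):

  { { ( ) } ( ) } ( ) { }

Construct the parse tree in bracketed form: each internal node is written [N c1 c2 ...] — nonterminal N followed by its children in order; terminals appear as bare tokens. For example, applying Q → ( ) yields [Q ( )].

[P [Q { [P [Q { [P [Q ( )]] }] [P [Q ( )]]] }] [P [Q ( )] [P [Q { }]]]]

P
Q P
{ P } P
{ Q P } P
{ { P } P } P
{ { Q } P } P
{ { ( ) } P } P
{ { ( ) } Q } P
{ { ( ) } ( ) } P
{ { ( ) } ( ) } Q P
{ { ( ) } ( ) } ( ) P
{ { ( ) } ( ) } ( ) Q
{ { ( ) } ( ) } ( ) { }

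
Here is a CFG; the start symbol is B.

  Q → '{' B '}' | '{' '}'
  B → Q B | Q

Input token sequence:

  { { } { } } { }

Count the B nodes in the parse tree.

4

[B [Q { [B [Q { }] [B [Q { }]]] }] [B [Q { }]]]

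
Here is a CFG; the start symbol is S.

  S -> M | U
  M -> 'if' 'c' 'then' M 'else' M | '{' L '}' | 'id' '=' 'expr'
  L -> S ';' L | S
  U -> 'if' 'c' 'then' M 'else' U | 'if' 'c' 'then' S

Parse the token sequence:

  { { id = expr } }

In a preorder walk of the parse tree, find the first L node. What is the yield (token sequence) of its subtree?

[S [M { [L [S [M { [L [S [M id = expr]]] }]]] }]]

{ id = expr }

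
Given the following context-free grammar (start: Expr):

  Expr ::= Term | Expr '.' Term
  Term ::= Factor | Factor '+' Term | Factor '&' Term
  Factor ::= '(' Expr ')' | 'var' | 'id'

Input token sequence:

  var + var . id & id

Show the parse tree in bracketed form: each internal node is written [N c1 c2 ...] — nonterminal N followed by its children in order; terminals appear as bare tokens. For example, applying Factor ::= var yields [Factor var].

[Expr [Expr [Term [Factor var] + [Term [Factor var]]]] . [Term [Factor id] & [Term [Factor id]]]]

Expr
Expr . Term
Term . Term
Factor + Term . Term
var + Term . Term
var + Factor . Term
var + var . Term
var + var . Factor & Term
var + var . id & Term
var + var . id & Factor
var + var . id & id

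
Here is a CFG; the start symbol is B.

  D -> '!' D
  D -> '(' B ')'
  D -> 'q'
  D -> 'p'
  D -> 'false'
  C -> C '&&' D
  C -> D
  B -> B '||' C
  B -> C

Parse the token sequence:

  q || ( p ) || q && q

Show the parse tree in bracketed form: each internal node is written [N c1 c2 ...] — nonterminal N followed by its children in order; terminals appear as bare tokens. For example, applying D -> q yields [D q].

[B [B [B [C [D q]]] || [C [D ( [B [C [D p]]] )]]] || [C [C [D q]] && [D q]]]

B
B || C
B || C || C
C || C || C
D || C || C
q || C || C
q || D || C
q || ( B ) || C
q || ( C ) || C
q || ( D ) || C
q || ( p ) || C
q || ( p ) || C && D
q || ( p ) || D && D
q || ( p ) || q && D
q || ( p ) || q && q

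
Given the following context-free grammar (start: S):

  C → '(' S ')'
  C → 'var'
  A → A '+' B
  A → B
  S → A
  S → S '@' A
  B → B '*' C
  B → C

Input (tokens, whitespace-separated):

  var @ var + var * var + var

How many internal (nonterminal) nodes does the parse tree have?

16

[S [S [A [B [C var]]]] @ [A [A [A [B [C var]]] + [B [B [C var]] * [C var]]] + [B [C var]]]]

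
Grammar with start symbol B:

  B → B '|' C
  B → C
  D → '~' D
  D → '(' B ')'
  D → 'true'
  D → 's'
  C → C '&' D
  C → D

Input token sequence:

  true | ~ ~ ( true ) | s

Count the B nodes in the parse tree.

[B [B [B [C [D true]]] | [C [D ~ [D ~ [D ( [B [C [D true]]] )]]]]] | [C [D s]]]

4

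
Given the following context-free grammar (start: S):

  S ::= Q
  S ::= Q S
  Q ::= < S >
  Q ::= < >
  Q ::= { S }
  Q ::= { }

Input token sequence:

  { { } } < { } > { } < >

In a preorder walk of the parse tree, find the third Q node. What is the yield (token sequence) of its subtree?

< { } >

[S [Q { [S [Q { }]] }] [S [Q < [S [Q { }]] >] [S [Q { }] [S [Q < >]]]]]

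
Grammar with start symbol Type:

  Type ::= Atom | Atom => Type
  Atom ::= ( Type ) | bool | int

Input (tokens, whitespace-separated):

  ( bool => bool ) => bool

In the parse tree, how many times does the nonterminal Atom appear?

[Type [Atom ( [Type [Atom bool] => [Type [Atom bool]]] )] => [Type [Atom bool]]]

4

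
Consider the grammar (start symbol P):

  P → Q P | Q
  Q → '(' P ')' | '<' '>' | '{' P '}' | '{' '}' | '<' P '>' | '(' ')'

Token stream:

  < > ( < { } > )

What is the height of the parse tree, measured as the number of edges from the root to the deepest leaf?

[P [Q < >] [P [Q ( [P [Q < [P [Q { }]] >]] )]]]

7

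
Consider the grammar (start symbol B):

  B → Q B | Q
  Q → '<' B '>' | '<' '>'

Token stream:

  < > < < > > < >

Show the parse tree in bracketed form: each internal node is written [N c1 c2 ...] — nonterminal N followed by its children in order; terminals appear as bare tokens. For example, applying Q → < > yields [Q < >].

[B [Q < >] [B [Q < [B [Q < >]] >] [B [Q < >]]]]

B
Q B
< > B
< > Q B
< > < B > B
< > < Q > B
< > < < > > B
< > < < > > Q
< > < < > > < >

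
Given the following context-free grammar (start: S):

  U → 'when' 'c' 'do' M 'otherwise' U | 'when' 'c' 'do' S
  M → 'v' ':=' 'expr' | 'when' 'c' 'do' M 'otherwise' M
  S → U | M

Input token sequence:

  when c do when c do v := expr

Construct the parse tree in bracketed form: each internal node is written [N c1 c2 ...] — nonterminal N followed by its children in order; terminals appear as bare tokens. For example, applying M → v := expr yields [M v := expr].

[S [U when c do [S [U when c do [S [M v := expr]]]]]]

S
U
when c do S
when c do U
when c do when c do S
when c do when c do M
when c do when c do v := expr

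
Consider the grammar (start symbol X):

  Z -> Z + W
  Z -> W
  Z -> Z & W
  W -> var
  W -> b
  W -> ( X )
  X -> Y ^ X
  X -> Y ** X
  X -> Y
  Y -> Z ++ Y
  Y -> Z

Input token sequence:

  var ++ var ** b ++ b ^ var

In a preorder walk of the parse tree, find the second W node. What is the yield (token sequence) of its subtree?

[X [Y [Z [W var]] ++ [Y [Z [W var]]]] ** [X [Y [Z [W b]] ++ [Y [Z [W b]]]] ^ [X [Y [Z [W var]]]]]]

var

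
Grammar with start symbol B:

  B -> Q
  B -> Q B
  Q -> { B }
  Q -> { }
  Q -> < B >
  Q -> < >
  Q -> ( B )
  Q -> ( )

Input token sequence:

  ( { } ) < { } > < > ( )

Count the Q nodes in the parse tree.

6

[B [Q ( [B [Q { }]] )] [B [Q < [B [Q { }]] >] [B [Q < >] [B [Q ( )]]]]]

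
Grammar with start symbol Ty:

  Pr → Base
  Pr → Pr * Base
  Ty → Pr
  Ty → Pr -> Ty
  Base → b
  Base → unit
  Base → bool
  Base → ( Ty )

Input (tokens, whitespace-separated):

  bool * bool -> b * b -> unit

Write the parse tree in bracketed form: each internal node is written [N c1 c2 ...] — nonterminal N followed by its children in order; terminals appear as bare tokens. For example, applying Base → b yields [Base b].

Ty
Pr -> Ty
Pr * Base -> Ty
Base * Base -> Ty
bool * Base -> Ty
bool * bool -> Ty
bool * bool -> Pr -> Ty
bool * bool -> Pr * Base -> Ty
bool * bool -> Base * Base -> Ty
bool * bool -> b * Base -> Ty
bool * bool -> b * b -> Ty
bool * bool -> b * b -> Pr
bool * bool -> b * b -> Base
bool * bool -> b * b -> unit

[Ty [Pr [Pr [Base bool]] * [Base bool]] -> [Ty [Pr [Pr [Base b]] * [Base b]] -> [Ty [Pr [Base unit]]]]]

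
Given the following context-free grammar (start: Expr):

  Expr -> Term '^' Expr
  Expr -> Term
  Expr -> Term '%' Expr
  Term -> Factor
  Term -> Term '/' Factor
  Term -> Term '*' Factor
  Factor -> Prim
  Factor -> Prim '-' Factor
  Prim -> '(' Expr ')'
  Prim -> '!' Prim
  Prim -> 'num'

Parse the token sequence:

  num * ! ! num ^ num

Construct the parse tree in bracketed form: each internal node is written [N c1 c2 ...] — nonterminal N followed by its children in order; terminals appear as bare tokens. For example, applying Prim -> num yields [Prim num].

Expr
Term ^ Expr
Term * Factor ^ Expr
Factor * Factor ^ Expr
Prim * Factor ^ Expr
num * Factor ^ Expr
num * Prim ^ Expr
num * ! Prim ^ Expr
num * ! ! Prim ^ Expr
num * ! ! num ^ Expr
num * ! ! num ^ Term
num * ! ! num ^ Factor
num * ! ! num ^ Prim
num * ! ! num ^ num

[Expr [Term [Term [Factor [Prim num]]] * [Factor [Prim ! [Prim ! [Prim num]]]]] ^ [Expr [Term [Factor [Prim num]]]]]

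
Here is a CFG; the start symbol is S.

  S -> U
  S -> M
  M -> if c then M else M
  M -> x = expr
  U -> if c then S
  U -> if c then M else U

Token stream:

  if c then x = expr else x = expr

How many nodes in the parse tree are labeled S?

1

[S [M if c then [M x = expr] else [M x = expr]]]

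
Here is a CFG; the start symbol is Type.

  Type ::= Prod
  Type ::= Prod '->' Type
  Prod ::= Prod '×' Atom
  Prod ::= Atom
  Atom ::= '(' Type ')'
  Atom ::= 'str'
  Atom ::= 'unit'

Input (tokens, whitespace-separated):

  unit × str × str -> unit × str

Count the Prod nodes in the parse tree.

5

[Type [Prod [Prod [Prod [Atom unit]] × [Atom str]] × [Atom str]] -> [Type [Prod [Prod [Atom unit]] × [Atom str]]]]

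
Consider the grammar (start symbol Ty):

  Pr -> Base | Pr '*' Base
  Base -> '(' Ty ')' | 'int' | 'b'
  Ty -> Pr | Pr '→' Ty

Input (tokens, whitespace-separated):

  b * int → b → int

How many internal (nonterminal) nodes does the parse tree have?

11

[Ty [Pr [Pr [Base b]] * [Base int]] → [Ty [Pr [Base b]] → [Ty [Pr [Base int]]]]]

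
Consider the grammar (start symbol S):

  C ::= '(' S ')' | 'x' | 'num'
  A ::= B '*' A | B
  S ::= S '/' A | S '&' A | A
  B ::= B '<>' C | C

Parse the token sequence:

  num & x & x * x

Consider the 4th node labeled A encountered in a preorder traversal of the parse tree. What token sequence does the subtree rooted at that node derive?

[S [S [S [A [B [C num]]]] & [A [B [C x]]]] & [A [B [C x]] * [A [B [C x]]]]]

x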